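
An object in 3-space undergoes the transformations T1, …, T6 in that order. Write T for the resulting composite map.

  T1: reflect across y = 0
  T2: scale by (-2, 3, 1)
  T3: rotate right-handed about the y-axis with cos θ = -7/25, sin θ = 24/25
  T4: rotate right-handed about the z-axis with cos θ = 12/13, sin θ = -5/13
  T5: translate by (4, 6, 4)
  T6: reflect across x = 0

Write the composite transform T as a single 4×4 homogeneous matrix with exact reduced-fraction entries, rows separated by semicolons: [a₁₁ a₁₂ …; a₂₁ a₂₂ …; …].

T = [-168/325 15/13 -288/325 -4; -14/65 -36/13 -24/65 6; 48/25 0 -7/25 4; 0 0 0 1]

T1 = [1 0 0 0; 0 -1 0 0; 0 0 1 0; 0 0 0 1]
T2·T1 = [-2 0 0 0; 0 -3 0 0; 0 0 1 0; 0 0 0 1]
T3·…·T1 = [14/25 0 24/25 0; 0 -3 0 0; 48/25 0 -7/25 0; 0 0 0 1]
T4·…·T1 = [168/325 -15/13 288/325 0; -14/65 -36/13 -24/65 0; 48/25 0 -7/25 0; 0 0 0 1]
T5·…·T1 = [168/325 -15/13 288/325 4; -14/65 -36/13 -24/65 6; 48/25 0 -7/25 4; 0 0 0 1]
T6·…·T1 = [-168/325 15/13 -288/325 -4; -14/65 -36/13 -24/65 6; 48/25 0 -7/25 4; 0 0 0 1]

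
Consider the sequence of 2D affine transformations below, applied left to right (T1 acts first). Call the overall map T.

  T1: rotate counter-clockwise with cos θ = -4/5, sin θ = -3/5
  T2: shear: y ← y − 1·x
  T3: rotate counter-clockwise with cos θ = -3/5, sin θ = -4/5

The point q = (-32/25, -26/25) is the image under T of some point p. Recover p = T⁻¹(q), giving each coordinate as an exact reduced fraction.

T1 = [-4/5 3/5 0; -3/5 -4/5 0; 0 0 1]
T2·T1 = [-4/5 3/5 0; 1/5 -7/5 0; 0 0 1]
T3·…·T1 = [16/25 -37/25 0; 13/25 9/25 0; 0 0 1]
det M = 1; M⁻¹ = [9/25 37/25 0; -13/25 16/25 0; 0 0 1]
M⁻¹ · (-32/25, -26/25)ᵀ = (-2, 0)ᵀ

p = (-2, 0)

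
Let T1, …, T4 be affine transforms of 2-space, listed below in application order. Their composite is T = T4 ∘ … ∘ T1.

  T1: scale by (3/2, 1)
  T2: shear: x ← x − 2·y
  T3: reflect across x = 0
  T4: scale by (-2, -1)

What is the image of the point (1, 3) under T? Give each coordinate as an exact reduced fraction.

T1 scale by (3/2, 1): (1, 3) → (3/2, 3)
T2 shear: x ← x − 2·y: (3/2, 3) → (-9/2, 3)
T3 reflect across x = 0: (-9/2, 3) → (9/2, 3)
T4 scale by (-2, -1): (9/2, 3) → (-9, -3)

T(p) = (-9, -3)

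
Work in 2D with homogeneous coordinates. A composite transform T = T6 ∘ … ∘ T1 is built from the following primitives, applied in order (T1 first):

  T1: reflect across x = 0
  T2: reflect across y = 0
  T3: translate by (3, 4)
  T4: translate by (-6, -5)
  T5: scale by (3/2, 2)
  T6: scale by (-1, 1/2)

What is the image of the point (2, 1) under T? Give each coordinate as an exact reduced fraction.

T(p) = (15/2, -2)

T1 reflect across x = 0: (2, 1) → (-2, 1)
T2 reflect across y = 0: (-2, 1) → (-2, -1)
T3 translate by (3, 4): (-2, -1) → (1, 3)
T4 translate by (-6, -5): (1, 3) → (-5, -2)
T5 scale by (3/2, 2): (-5, -2) → (-15/2, -4)
T6 scale by (-1, 1/2): (-15/2, -4) → (15/2, -2)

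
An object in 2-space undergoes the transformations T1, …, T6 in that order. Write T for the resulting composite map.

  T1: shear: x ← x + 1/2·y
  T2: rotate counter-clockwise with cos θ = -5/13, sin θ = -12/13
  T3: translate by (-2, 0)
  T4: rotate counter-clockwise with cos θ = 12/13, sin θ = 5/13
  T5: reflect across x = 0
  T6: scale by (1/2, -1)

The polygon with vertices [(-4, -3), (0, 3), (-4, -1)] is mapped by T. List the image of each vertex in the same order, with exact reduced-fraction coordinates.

T1 shear: x ← x + 1/2·y: (-4, -3) → (-11/2, -3); (0, 3) → (3/2, 3); (-4, -1) → (-9/2, -1)
T2 rotate counter-clockwise with cos θ = -5/13, sin θ = -12/13: (-11/2, -3) → (-17/26, 81/13); (3/2, 3) → (57/26, -33/13); (-9/2, -1) → (21/26, 59/13)
T3 translate by (-2, 0): (-17/26, 81/13) → (-69/26, 81/13); (57/26, -33/13) → (5/26, -33/13); (21/26, 59/13) → (-31/26, 59/13)
T4 rotate counter-clockwise with cos θ = 12/13, sin θ = 5/13: (-69/26, 81/13) → (-63/13, 123/26); (5/26, -33/13) → (15/13, -59/26); (-31/26, 59/13) → (-37/13, 97/26)
T5 reflect across x = 0: (-63/13, 123/26) → (63/13, 123/26); (15/13, -59/26) → (-15/13, -59/26); (-37/13, 97/26) → (37/13, 97/26)
T6 scale by (1/2, -1): (63/13, 123/26) → (63/26, -123/26); (-15/13, -59/26) → (-15/26, 59/26); (37/13, 97/26) → (37/26, -97/26)

image vertices: (63/26, -123/26), (-15/26, 59/26), (37/26, -97/26)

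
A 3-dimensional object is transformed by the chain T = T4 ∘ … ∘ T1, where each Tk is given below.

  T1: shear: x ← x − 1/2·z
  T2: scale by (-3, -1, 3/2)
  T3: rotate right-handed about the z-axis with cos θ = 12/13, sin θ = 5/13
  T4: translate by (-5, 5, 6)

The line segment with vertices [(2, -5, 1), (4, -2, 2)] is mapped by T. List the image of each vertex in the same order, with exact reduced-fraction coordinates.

T1 shear: x ← x − 1/2·z: (2, -5, 1) → (3/2, -5, 1); (4, -2, 2) → (3, -2, 2)
T2 scale by (-3, -1, 3/2): (3/2, -5, 1) → (-9/2, 5, 3/2); (3, -2, 2) → (-9, 2, 3)
T3 rotate right-handed about the z-axis with cos θ = 12/13, sin θ = 5/13: (-9/2, 5, 3/2) → (-79/13, 75/26, 3/2); (-9, 2, 3) → (-118/13, -21/13, 3)
T4 translate by (-5, 5, 6): (-79/13, 75/26, 3/2) → (-144/13, 205/26, 15/2); (-118/13, -21/13, 3) → (-183/13, 44/13, 9)

image vertices: (-144/13, 205/26, 15/2), (-183/13, 44/13, 9)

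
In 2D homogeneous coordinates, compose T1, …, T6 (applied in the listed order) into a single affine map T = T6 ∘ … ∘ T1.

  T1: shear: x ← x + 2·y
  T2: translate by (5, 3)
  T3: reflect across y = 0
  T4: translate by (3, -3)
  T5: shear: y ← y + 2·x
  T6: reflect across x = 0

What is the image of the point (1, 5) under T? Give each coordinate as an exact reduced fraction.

T1 shear: x ← x + 2·y: (1, 5) → (11, 5)
T2 translate by (5, 3): (11, 5) → (16, 8)
T3 reflect across y = 0: (16, 8) → (16, -8)
T4 translate by (3, -3): (16, -8) → (19, -11)
T5 shear: y ← y + 2·x: (19, -11) → (19, 27)
T6 reflect across x = 0: (19, 27) → (-19, 27)

T(p) = (-19, 27)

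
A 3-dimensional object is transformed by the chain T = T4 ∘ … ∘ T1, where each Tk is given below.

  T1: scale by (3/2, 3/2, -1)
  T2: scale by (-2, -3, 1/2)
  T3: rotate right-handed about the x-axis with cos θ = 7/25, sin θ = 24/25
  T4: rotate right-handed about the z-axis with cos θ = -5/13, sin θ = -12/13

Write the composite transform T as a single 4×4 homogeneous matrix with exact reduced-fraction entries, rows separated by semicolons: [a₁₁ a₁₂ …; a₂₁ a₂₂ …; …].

T1 = [3/2 0 0 0; 0 3/2 0 0; 0 0 -1 0; 0 0 0 1]
T2·T1 = [-3 0 0 0; 0 -9/2 0 0; 0 0 -1/2 0; 0 0 0 1]
T3·…·T1 = [-3 0 0 0; 0 -63/50 12/25 0; 0 -108/25 -7/50 0; 0 0 0 1]
T4·…·T1 = [15/13 -378/325 144/325 0; 36/13 63/130 -12/65 0; 0 -108/25 -7/50 0; 0 0 0 1]

T = [15/13 -378/325 144/325 0; 36/13 63/130 -12/65 0; 0 -108/25 -7/50 0; 0 0 0 1]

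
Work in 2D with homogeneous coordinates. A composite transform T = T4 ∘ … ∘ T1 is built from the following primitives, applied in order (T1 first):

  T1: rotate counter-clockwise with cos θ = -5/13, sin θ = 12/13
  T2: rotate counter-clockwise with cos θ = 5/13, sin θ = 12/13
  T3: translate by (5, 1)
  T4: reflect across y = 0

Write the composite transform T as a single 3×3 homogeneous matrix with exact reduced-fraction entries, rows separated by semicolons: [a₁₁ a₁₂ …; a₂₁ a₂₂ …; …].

T1 = [-5/13 -12/13 0; 12/13 -5/13 0; 0 0 1]
T2·T1 = [-1 0 0; 0 -1 0; 0 0 1]
T3·…·T1 = [-1 0 5; 0 -1 1; 0 0 1]
T4·…·T1 = [-1 0 5; 0 1 -1; 0 0 1]

T = [-1 0 5; 0 1 -1; 0 0 1]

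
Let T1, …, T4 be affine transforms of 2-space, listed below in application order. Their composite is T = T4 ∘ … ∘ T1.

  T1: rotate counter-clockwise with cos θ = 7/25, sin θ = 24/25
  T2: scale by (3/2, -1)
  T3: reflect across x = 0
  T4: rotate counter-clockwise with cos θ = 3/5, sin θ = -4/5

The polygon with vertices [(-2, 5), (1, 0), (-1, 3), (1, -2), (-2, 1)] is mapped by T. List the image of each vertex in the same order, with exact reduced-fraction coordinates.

image vertices: (131/25, -153/25), (-51/50, -6/25), (147/50, -93/25), (-23/10, 12/5), (67/25, -21/25)

T1 rotate counter-clockwise with cos θ = 7/25, sin θ = 24/25: (-2, 5) → (-134/25, -13/25); (1, 0) → (7/25, 24/25); (-1, 3) → (-79/25, -3/25); (1, -2) → (11/5, 2/5); (-2, 1) → (-38/25, -41/25)
T2 scale by (3/2, -1): (-134/25, -13/25) → (-201/25, 13/25); (7/25, 24/25) → (21/50, -24/25); (-79/25, -3/25) → (-237/50, 3/25); (11/5, 2/5) → (33/10, -2/5); (-38/25, -41/25) → (-57/25, 41/25)
T3 reflect across x = 0: (-201/25, 13/25) → (201/25, 13/25); (21/50, -24/25) → (-21/50, -24/25); (-237/50, 3/25) → (237/50, 3/25); (33/10, -2/5) → (-33/10, -2/5); (-57/25, 41/25) → (57/25, 41/25)
T4 rotate counter-clockwise with cos θ = 3/5, sin θ = -4/5: (201/25, 13/25) → (131/25, -153/25); (-21/50, -24/25) → (-51/50, -6/25); (237/50, 3/25) → (147/50, -93/25); (-33/10, -2/5) → (-23/10, 12/5); (57/25, 41/25) → (67/25, -21/25)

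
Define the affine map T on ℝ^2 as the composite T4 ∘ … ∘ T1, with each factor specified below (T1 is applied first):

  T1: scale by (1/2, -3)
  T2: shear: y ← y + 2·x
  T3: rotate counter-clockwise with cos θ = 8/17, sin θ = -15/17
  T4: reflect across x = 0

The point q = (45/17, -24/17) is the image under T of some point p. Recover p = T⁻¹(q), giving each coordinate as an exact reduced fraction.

T1 = [1/2 0 0; 0 -3 0; 0 0 1]
T2·T1 = [1/2 0 0; 1 -3 0; 0 0 1]
T3·…·T1 = [19/17 -45/17 0; 1/34 -24/17 0; 0 0 1]
T4·…·T1 = [-19/17 45/17 0; 1/34 -24/17 0; 0 0 1]
det M = 3/2; M⁻¹ = [-16/17 -30/17 0; -1/51 -38/51 0; 0 0 1]
M⁻¹ · (45/17, -24/17)ᵀ = (0, 1)ᵀ

p = (0, 1)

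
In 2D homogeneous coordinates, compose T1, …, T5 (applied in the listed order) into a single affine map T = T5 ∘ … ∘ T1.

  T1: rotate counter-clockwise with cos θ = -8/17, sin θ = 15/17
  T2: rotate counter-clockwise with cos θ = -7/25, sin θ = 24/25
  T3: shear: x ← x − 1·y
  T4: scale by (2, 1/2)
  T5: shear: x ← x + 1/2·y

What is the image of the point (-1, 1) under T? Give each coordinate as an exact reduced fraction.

T1 rotate counter-clockwise with cos θ = -8/17, sin θ = 15/17: (-1, 1) → (-7/17, -23/17)
T2 rotate counter-clockwise with cos θ = -7/25, sin θ = 24/25: (-7/17, -23/17) → (601/425, -7/425)
T3 shear: x ← x − 1·y: (601/425, -7/425) → (608/425, -7/425)
T4 scale by (2, 1/2): (608/425, -7/425) → (1216/425, -7/850)
T5 shear: x ← x + 1/2·y: (1216/425, -7/850) → (4857/1700, -7/850)

T(p) = (4857/1700, -7/850)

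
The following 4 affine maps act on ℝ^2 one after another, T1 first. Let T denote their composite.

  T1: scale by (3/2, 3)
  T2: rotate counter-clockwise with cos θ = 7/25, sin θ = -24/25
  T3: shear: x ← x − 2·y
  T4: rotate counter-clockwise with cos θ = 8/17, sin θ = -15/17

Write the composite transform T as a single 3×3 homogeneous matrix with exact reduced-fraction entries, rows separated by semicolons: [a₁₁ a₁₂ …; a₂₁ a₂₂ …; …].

T1 = [3/2 0 0; 0 3 0; 0 0 1]
T2·T1 = [21/50 72/25 0; -36/25 21/25 0; 0 0 1]
T3·…·T1 = [33/10 6/5 0; -36/25 21/25 0; 0 0 1]
T4·…·T1 = [24/85 111/85 0; -3051/850 -282/425 0; 0 0 1]

T = [24/85 111/85 0; -3051/850 -282/425 0; 0 0 1]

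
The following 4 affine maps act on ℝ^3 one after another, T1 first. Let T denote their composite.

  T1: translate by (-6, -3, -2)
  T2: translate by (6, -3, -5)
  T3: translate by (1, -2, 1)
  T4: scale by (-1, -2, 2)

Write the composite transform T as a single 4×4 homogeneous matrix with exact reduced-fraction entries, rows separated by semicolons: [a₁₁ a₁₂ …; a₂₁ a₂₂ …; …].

T1 = [1 0 0 -6; 0 1 0 -3; 0 0 1 -2; 0 0 0 1]
T2·T1 = [1 0 0 0; 0 1 0 -6; 0 0 1 -7; 0 0 0 1]
T3·…·T1 = [1 0 0 1; 0 1 0 -8; 0 0 1 -6; 0 0 0 1]
T4·…·T1 = [-1 0 0 -1; 0 -2 0 16; 0 0 2 -12; 0 0 0 1]

T = [-1 0 0 -1; 0 -2 0 16; 0 0 2 -12; 0 0 0 1]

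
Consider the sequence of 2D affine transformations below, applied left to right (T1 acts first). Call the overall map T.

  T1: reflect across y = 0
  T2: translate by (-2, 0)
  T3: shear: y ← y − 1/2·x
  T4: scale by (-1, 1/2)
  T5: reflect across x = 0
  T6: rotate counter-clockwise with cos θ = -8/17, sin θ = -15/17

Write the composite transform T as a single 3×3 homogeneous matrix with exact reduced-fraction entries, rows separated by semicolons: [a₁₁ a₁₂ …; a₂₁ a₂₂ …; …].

T1 = [1 0 0; 0 -1 0; 0 0 1]
T2·T1 = [1 0 -2; 0 -1 0; 0 0 1]
T3·…·T1 = [1 0 -2; -1/2 -1 1; 0 0 1]
T4·…·T1 = [-1 0 2; -1/4 -1/2 1/2; 0 0 1]
T5·…·T1 = [1 0 -2; -1/4 -1/2 1/2; 0 0 1]
T6·…·T1 = [-47/68 -15/34 47/34; -13/17 4/17 26/17; 0 0 1]

T = [-47/68 -15/34 47/34; -13/17 4/17 26/17; 0 0 1]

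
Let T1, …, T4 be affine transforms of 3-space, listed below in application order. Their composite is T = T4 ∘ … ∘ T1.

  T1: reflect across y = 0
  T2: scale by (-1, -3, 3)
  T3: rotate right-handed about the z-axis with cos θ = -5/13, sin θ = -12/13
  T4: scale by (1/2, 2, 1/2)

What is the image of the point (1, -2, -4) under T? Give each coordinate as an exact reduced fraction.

T1 reflect across y = 0: (1, -2, -4) → (1, 2, -4)
T2 scale by (-1, -3, 3): (1, 2, -4) → (-1, -6, -12)
T3 rotate right-handed about the z-axis with cos θ = -5/13, sin θ = -12/13: (-1, -6, -12) → (-67/13, 42/13, -12)
T4 scale by (1/2, 2, 1/2): (-67/13, 42/13, -12) → (-67/26, 84/13, -6)

T(p) = (-67/26, 84/13, -6)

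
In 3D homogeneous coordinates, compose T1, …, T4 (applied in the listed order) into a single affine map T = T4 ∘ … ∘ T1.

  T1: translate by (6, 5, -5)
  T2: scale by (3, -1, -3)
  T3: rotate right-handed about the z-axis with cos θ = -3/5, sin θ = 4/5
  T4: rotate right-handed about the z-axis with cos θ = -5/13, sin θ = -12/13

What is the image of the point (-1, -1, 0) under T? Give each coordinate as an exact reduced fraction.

T(p) = (1009/65, -12/65, 15)

T1 translate by (6, 5, -5): (-1, -1, 0) → (5, 4, -5)
T2 scale by (3, -1, -3): (5, 4, -5) → (15, -4, 15)
T3 rotate right-handed about the z-axis with cos θ = -3/5, sin θ = 4/5: (15, -4, 15) → (-29/5, 72/5, 15)
T4 rotate right-handed about the z-axis with cos θ = -5/13, sin θ = -12/13: (-29/5, 72/5, 15) → (1009/65, -12/65, 15)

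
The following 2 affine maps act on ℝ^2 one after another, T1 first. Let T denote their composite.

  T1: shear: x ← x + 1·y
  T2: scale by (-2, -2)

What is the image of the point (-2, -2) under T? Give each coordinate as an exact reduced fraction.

T1 shear: x ← x + 1·y: (-2, -2) → (-4, -2)
T2 scale by (-2, -2): (-4, -2) → (8, 4)

T(p) = (8, 4)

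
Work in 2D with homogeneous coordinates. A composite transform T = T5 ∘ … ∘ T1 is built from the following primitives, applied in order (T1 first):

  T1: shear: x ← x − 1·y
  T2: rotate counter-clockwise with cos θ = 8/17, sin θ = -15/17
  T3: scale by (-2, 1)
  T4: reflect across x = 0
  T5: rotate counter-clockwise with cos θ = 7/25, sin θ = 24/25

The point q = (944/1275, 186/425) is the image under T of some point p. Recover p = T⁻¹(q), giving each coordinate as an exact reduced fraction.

p = (2/3, 0)

T1 = [1 -1 0; 0 1 0; 0 0 1]
T2·T1 = [8/17 7/17 0; -15/17 23/17 0; 0 0 1]
T3·…·T1 = [-16/17 -14/17 0; -15/17 23/17 0; 0 0 1]
T4·…·T1 = [16/17 14/17 0; -15/17 23/17 0; 0 0 1]
T5·…·T1 = [472/425 -454/425 0; 279/425 497/425 0; 0 0 1]
det M = 2; M⁻¹ = [497/850 227/425 0; -279/850 236/425 0; 0 0 1]
M⁻¹ · (944/1275, 186/425)ᵀ = (2/3, 0)ᵀ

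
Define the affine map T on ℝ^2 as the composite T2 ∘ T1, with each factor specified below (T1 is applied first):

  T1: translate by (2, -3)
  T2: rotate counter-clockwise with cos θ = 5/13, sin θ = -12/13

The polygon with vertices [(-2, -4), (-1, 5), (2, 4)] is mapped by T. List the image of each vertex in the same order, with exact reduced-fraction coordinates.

T1 translate by (2, -3): (-2, -4) → (0, -7); (-1, 5) → (1, 2); (2, 4) → (4, 1)
T2 rotate counter-clockwise with cos θ = 5/13, sin θ = -12/13: (0, -7) → (-84/13, -35/13); (1, 2) → (29/13, -2/13); (4, 1) → (32/13, -43/13)

image vertices: (-84/13, -35/13), (29/13, -2/13), (32/13, -43/13)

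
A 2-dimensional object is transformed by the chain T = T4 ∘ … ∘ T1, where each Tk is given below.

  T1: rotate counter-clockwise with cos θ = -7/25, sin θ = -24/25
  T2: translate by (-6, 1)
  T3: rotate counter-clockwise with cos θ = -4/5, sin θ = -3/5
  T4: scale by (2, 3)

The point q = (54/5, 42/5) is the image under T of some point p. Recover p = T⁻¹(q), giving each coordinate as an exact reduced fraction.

p = (0, 0)

T1 = [-7/25 24/25 0; -24/25 -7/25 0; 0 0 1]
T2·T1 = [-7/25 24/25 -6; -24/25 -7/25 1; 0 0 1]
T3·…·T1 = [-44/125 -117/125 27/5; 117/125 -44/125 14/5; 0 0 1]
T4·…·T1 = [-88/125 -234/125 54/5; 351/125 -132/125 42/5; 0 0 1]
det M = 6; M⁻¹ = [-22/125 39/125 -18/25; -117/250 -44/375 151/25; 0 0 1]
M⁻¹ · (54/5, 42/5)ᵀ = (0, 0)ᵀ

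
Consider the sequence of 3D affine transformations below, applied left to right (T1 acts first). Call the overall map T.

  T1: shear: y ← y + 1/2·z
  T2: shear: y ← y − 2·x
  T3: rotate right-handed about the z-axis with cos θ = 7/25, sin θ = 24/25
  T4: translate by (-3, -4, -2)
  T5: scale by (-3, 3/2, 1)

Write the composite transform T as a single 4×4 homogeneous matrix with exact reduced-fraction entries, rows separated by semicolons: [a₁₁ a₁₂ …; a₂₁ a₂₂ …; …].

T = [-33/5 72/25 36/25 9; 3/5 21/50 21/100 -6; 0 0 1 -2; 0 0 0 1]

T1 = [1 0 0 0; 0 1 1/2 0; 0 0 1 0; 0 0 0 1]
T2·T1 = [1 0 0 0; -2 1 1/2 0; 0 0 1 0; 0 0 0 1]
T3·…·T1 = [11/5 -24/25 -12/25 0; 2/5 7/25 7/50 0; 0 0 1 0; 0 0 0 1]
T4·…·T1 = [11/5 -24/25 -12/25 -3; 2/5 7/25 7/50 -4; 0 0 1 -2; 0 0 0 1]
T5·…·T1 = [-33/5 72/25 36/25 9; 3/5 21/50 21/100 -6; 0 0 1 -2; 0 0 0 1]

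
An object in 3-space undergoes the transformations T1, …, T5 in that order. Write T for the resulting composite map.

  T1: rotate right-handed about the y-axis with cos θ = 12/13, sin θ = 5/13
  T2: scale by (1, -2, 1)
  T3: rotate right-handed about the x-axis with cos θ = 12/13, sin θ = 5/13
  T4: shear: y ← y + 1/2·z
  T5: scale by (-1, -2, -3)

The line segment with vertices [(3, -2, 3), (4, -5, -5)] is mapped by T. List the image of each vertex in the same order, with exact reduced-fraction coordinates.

T1 rotate right-handed about the y-axis with cos θ = 12/13, sin θ = 5/13: (3, -2, 3) → (51/13, -2, 21/13); (4, -5, -5) → (23/13, -5, -80/13)
T2 scale by (1, -2, 1): (51/13, -2, 21/13) → (51/13, 4, 21/13); (23/13, -5, -80/13) → (23/13, 10, -80/13)
T3 rotate right-handed about the x-axis with cos θ = 12/13, sin θ = 5/13: (51/13, 4, 21/13) → (51/13, 519/169, 512/169); (23/13, 10, -80/13) → (23/13, 1960/169, -310/169)
T4 shear: y ← y + 1/2·z: (51/13, 519/169, 512/169) → (51/13, 775/169, 512/169); (23/13, 1960/169, -310/169) → (23/13, 1805/169, -310/169)
T5 scale by (-1, -2, -3): (51/13, 775/169, 512/169) → (-51/13, -1550/169, -1536/169); (23/13, 1805/169, -310/169) → (-23/13, -3610/169, 930/169)

image vertices: (-51/13, -1550/169, -1536/169), (-23/13, -3610/169, 930/169)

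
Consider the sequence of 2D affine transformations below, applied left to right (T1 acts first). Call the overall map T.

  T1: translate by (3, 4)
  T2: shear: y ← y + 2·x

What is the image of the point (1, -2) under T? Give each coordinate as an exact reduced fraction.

T1 translate by (3, 4): (1, -2) → (4, 2)
T2 shear: y ← y + 2·x: (4, 2) → (4, 10)

T(p) = (4, 10)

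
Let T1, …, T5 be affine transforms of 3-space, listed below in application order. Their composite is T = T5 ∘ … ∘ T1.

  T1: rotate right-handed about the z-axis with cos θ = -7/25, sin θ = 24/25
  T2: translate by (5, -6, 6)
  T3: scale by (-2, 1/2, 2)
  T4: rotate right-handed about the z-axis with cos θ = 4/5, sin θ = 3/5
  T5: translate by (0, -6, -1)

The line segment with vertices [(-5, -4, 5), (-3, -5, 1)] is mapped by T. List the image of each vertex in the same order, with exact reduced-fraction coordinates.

T1 rotate right-handed about the z-axis with cos θ = -7/25, sin θ = 24/25: (-5, -4, 5) → (131/25, -92/25, 5); (-3, -5, 1) → (141/25, -37/25, 1)
T2 translate by (5, -6, 6): (131/25, -92/25, 5) → (256/25, -242/25, 11); (141/25, -37/25, 1) → (266/25, -187/25, 7)
T3 scale by (-2, 1/2, 2): (256/25, -242/25, 11) → (-512/25, -121/25, 22); (266/25, -187/25, 7) → (-532/25, -187/50, 14)
T4 rotate right-handed about the z-axis with cos θ = 4/5, sin θ = 3/5: (-512/25, -121/25, 22) → (-337/25, -404/25, 22); (-532/25, -187/50, 14) → (-739/50, -394/25, 14)
T5 translate by (0, -6, -1): (-337/25, -404/25, 22) → (-337/25, -554/25, 21); (-739/50, -394/25, 14) → (-739/50, -544/25, 13)

image vertices: (-337/25, -554/25, 21), (-739/50, -544/25, 13)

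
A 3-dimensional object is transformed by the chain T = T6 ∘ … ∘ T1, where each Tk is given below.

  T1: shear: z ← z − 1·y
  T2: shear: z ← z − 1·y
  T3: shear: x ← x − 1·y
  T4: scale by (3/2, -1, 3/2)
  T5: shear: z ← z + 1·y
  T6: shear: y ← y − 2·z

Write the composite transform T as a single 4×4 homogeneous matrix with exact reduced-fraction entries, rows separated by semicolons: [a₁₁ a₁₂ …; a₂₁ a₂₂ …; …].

T1 = [1 0 0 0; 0 1 0 0; 0 -1 1 0; 0 0 0 1]
T2·T1 = [1 0 0 0; 0 1 0 0; 0 -2 1 0; 0 0 0 1]
T3·…·T1 = [1 -1 0 0; 0 1 0 0; 0 -2 1 0; 0 0 0 1]
T4·…·T1 = [3/2 -3/2 0 0; 0 -1 0 0; 0 -3 3/2 0; 0 0 0 1]
T5·…·T1 = [3/2 -3/2 0 0; 0 -1 0 0; 0 -4 3/2 0; 0 0 0 1]
T6·…·T1 = [3/2 -3/2 0 0; 0 7 -3 0; 0 -4 3/2 0; 0 0 0 1]

T = [3/2 -3/2 0 0; 0 7 -3 0; 0 -4 3/2 0; 0 0 0 1]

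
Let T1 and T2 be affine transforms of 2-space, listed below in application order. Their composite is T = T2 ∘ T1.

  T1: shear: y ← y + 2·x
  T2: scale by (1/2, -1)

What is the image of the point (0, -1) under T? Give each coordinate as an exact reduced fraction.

T1 shear: y ← y + 2·x: (0, -1) → (0, -1)
T2 scale by (1/2, -1): (0, -1) → (0, 1)

T(p) = (0, 1)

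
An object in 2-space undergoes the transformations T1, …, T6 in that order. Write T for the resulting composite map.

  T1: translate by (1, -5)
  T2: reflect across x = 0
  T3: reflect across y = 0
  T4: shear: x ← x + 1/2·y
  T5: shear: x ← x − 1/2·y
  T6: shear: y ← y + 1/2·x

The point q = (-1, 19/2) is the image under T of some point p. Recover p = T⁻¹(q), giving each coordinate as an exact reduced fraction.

p = (0, -5)

T1 = [1 0 1; 0 1 -5; 0 0 1]
T2·T1 = [-1 0 -1; 0 1 -5; 0 0 1]
T3·…·T1 = [-1 0 -1; 0 -1 5; 0 0 1]
T4·…·T1 = [-1 -1/2 3/2; 0 -1 5; 0 0 1]
T5·…·T1 = [-1 0 -1; 0 -1 5; 0 0 1]
T6·…·T1 = [-1 0 -1; -1/2 -1 9/2; 0 0 1]
det M = 1; M⁻¹ = [-1 0 -1; 1/2 -1 5; 0 0 1]
M⁻¹ · (-1, 19/2)ᵀ = (0, -5)ᵀ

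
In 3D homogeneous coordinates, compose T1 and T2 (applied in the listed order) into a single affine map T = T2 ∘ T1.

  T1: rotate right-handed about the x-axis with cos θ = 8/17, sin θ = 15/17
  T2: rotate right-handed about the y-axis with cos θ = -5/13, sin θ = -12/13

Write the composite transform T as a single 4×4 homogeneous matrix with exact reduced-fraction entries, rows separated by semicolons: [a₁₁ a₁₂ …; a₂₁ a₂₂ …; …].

T = [-5/13 -180/221 -96/221 0; 0 8/17 -15/17 0; 12/13 -75/221 -40/221 0; 0 0 0 1]

T1 = [1 0 0 0; 0 8/17 -15/17 0; 0 15/17 8/17 0; 0 0 0 1]
T2·T1 = [-5/13 -180/221 -96/221 0; 0 8/17 -15/17 0; 12/13 -75/221 -40/221 0; 0 0 0 1]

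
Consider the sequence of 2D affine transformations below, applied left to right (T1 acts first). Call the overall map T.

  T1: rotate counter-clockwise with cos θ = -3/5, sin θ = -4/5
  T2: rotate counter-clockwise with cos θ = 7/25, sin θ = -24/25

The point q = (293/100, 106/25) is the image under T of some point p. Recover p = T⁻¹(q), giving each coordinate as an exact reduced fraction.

T1 = [-3/5 4/5 0; -4/5 -3/5 0; 0 0 1]
T2·T1 = [-117/125 -44/125 0; 44/125 -117/125 0; 0 0 1]
det M = 1; M⁻¹ = [-117/125 44/125 0; -44/125 -117/125 0; 0 0 1]
M⁻¹ · (293/100, 106/25)ᵀ = (-5/4, -5)ᵀ

p = (-5/4, -5)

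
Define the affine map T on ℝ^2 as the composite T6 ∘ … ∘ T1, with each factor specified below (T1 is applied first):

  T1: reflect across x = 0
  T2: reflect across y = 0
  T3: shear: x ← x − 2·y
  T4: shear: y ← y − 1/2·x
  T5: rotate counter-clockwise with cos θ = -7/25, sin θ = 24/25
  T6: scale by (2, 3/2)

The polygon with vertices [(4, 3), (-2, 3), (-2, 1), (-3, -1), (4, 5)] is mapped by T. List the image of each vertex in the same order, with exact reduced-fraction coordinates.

T1 reflect across x = 0: (4, 3) → (-4, 3); (-2, 3) → (2, 3); (-2, 1) → (2, 1); (-3, -1) → (3, -1); (4, 5) → (-4, 5)
T2 reflect across y = 0: (-4, 3) → (-4, -3); (2, 3) → (2, -3); (2, 1) → (2, -1); (3, -1) → (3, 1); (-4, 5) → (-4, -5)
T3 shear: x ← x − 2·y: (-4, -3) → (2, -3); (2, -3) → (8, -3); (2, -1) → (4, -1); (3, 1) → (1, 1); (-4, -5) → (6, -5)
T4 shear: y ← y − 1/2·x: (2, -3) → (2, -4); (8, -3) → (8, -7); (4, -1) → (4, -3); (1, 1) → (1, 1/2); (6, -5) → (6, -8)
T5 rotate counter-clockwise with cos θ = -7/25, sin θ = 24/25: (2, -4) → (82/25, 76/25); (8, -7) → (112/25, 241/25); (4, -3) → (44/25, 117/25); (1, 1/2) → (-19/25, 41/50); (6, -8) → (6, 8)
T6 scale by (2, 3/2): (82/25, 76/25) → (164/25, 114/25); (112/25, 241/25) → (224/25, 723/50); (44/25, 117/25) → (88/25, 351/50); (-19/25, 41/50) → (-38/25, 123/100); (6, 8) → (12, 12)

image vertices: (164/25, 114/25), (224/25, 723/50), (88/25, 351/50), (-38/25, 123/100), (12, 12)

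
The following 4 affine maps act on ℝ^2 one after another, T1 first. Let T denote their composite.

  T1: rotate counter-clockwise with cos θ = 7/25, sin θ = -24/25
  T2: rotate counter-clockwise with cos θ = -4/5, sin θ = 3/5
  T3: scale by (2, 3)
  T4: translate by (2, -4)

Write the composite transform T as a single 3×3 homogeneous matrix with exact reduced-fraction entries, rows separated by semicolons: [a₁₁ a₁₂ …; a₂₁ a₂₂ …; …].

T1 = [7/25 24/25 0; -24/25 7/25 0; 0 0 1]
T2·T1 = [44/125 -117/125 0; 117/125 44/125 0; 0 0 1]
T3·…·T1 = [88/125 -234/125 0; 351/125 132/125 0; 0 0 1]
T4·…·T1 = [88/125 -234/125 2; 351/125 132/125 -4; 0 0 1]

T = [88/125 -234/125 2; 351/125 132/125 -4; 0 0 1]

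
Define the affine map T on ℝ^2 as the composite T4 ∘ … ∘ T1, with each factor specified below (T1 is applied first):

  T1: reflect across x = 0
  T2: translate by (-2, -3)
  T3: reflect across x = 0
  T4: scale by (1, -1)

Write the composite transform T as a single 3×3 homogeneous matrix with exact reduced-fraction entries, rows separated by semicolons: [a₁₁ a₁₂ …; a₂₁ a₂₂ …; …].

T1 = [-1 0 0; 0 1 0; 0 0 1]
T2·T1 = [-1 0 -2; 0 1 -3; 0 0 1]
T3·…·T1 = [1 0 2; 0 1 -3; 0 0 1]
T4·…·T1 = [1 0 2; 0 -1 3; 0 0 1]

T = [1 0 2; 0 -1 3; 0 0 1]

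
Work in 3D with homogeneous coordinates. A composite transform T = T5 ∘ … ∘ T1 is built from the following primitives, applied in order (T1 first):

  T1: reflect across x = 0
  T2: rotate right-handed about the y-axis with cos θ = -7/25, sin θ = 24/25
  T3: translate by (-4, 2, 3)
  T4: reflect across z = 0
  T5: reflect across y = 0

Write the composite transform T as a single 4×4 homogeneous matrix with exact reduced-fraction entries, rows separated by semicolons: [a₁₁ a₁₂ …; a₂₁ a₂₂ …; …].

T = [7/25 0 24/25 -4; 0 -1 0 -2; -24/25 0 7/25 -3; 0 0 0 1]

T1 = [-1 0 0 0; 0 1 0 0; 0 0 1 0; 0 0 0 1]
T2·T1 = [7/25 0 24/25 0; 0 1 0 0; 24/25 0 -7/25 0; 0 0 0 1]
T3·…·T1 = [7/25 0 24/25 -4; 0 1 0 2; 24/25 0 -7/25 3; 0 0 0 1]
T4·…·T1 = [7/25 0 24/25 -4; 0 1 0 2; -24/25 0 7/25 -3; 0 0 0 1]
T5·…·T1 = [7/25 0 24/25 -4; 0 -1 0 -2; -24/25 0 7/25 -3; 0 0 0 1]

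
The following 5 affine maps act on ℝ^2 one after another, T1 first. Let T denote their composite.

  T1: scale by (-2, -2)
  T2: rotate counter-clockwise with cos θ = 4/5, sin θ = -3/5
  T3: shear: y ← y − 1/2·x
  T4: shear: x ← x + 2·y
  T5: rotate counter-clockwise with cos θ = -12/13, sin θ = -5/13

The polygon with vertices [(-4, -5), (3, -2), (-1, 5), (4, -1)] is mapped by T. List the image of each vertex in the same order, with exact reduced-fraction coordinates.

image vertices: (-459/65, 4/13), (-616/65, -164/13), (929/65, 176/13), (-543/65, -172/13)

T1 scale by (-2, -2): (-4, -5) → (8, 10); (3, -2) → (-6, 4); (-1, 5) → (2, -10); (4, -1) → (-8, 2)
T2 rotate counter-clockwise with cos θ = 4/5, sin θ = -3/5: (8, 10) → (62/5, 16/5); (-6, 4) → (-12/5, 34/5); (2, -10) → (-22/5, -46/5); (-8, 2) → (-26/5, 32/5)
T3 shear: y ← y − 1/2·x: (62/5, 16/5) → (62/5, -3); (-12/5, 34/5) → (-12/5, 8); (-22/5, -46/5) → (-22/5, -7); (-26/5, 32/5) → (-26/5, 9)
T4 shear: x ← x + 2·y: (62/5, -3) → (32/5, -3); (-12/5, 8) → (68/5, 8); (-22/5, -7) → (-92/5, -7); (-26/5, 9) → (64/5, 9)
T5 rotate counter-clockwise with cos θ = -12/13, sin θ = -5/13: (32/5, -3) → (-459/65, 4/13); (68/5, 8) → (-616/65, -164/13); (-92/5, -7) → (929/65, 176/13); (64/5, 9) → (-543/65, -172/13)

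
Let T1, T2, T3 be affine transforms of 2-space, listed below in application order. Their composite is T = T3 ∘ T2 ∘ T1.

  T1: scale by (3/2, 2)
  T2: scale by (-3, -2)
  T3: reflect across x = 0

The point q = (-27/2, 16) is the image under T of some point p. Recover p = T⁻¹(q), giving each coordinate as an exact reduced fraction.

T1 = [3/2 0 0; 0 2 0; 0 0 1]
T2·T1 = [-9/2 0 0; 0 -4 0; 0 0 1]
T3·…·T1 = [9/2 0 0; 0 -4 0; 0 0 1]
det M = -18; M⁻¹ = [2/9 0 0; 0 -1/4 0; 0 0 1]
M⁻¹ · (-27/2, 16)ᵀ = (-3, -4)ᵀ

p = (-3, -4)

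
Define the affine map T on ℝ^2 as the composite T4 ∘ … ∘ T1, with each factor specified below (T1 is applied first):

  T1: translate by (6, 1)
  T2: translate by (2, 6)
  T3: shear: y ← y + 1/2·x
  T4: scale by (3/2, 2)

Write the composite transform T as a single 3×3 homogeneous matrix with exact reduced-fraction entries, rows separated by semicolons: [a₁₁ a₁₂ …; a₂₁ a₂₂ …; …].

T = [3/2 0 12; 1 2 22; 0 0 1]

T1 = [1 0 6; 0 1 1; 0 0 1]
T2·T1 = [1 0 8; 0 1 7; 0 0 1]
T3·…·T1 = [1 0 8; 1/2 1 11; 0 0 1]
T4·…·T1 = [3/2 0 12; 1 2 22; 0 0 1]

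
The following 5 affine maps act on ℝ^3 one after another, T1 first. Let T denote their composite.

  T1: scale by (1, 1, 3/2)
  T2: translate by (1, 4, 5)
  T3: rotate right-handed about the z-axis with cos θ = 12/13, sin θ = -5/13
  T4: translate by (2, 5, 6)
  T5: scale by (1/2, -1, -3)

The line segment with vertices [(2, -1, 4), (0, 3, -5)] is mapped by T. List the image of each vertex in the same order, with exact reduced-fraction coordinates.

T1 scale by (1, 1, 3/2): (2, -1, 4) → (2, -1, 6); (0, 3, -5) → (0, 3, -15/2)
T2 translate by (1, 4, 5): (2, -1, 6) → (3, 3, 11); (0, 3, -15/2) → (1, 7, -5/2)
T3 rotate right-handed about the z-axis with cos θ = 12/13, sin θ = -5/13: (3, 3, 11) → (51/13, 21/13, 11); (1, 7, -5/2) → (47/13, 79/13, -5/2)
T4 translate by (2, 5, 6): (51/13, 21/13, 11) → (77/13, 86/13, 17); (47/13, 79/13, -5/2) → (73/13, 144/13, 7/2)
T5 scale by (1/2, -1, -3): (77/13, 86/13, 17) → (77/26, -86/13, -51); (73/13, 144/13, 7/2) → (73/26, -144/13, -21/2)

image vertices: (77/26, -86/13, -51), (73/26, -144/13, -21/2)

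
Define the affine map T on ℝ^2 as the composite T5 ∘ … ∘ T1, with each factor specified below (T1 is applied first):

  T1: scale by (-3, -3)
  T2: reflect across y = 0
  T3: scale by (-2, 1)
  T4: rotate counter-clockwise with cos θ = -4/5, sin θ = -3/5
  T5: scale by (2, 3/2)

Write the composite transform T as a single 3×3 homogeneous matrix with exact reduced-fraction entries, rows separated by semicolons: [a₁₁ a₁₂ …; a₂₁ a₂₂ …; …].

T1 = [-3 0 0; 0 -3 0; 0 0 1]
T2·T1 = [-3 0 0; 0 3 0; 0 0 1]
T3·…·T1 = [6 0 0; 0 3 0; 0 0 1]
T4·…·T1 = [-24/5 9/5 0; -18/5 -12/5 0; 0 0 1]
T5·…·T1 = [-48/5 18/5 0; -27/5 -18/5 0; 0 0 1]

T = [-48/5 18/5 0; -27/5 -18/5 0; 0 0 1]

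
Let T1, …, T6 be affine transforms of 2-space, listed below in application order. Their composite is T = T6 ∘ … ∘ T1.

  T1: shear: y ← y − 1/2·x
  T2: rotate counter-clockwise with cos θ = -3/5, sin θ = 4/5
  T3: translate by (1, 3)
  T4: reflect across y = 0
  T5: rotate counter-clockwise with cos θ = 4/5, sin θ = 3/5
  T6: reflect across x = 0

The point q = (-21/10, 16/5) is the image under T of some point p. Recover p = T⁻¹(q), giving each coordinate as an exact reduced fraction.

T1 = [1 0 0; -1/2 1 0; 0 0 1]
T2·T1 = [-1/5 -4/5 0; 11/10 -3/5 0; 0 0 1]
T3·…·T1 = [-1/5 -4/5 1; 11/10 -3/5 3; 0 0 1]
T4·…·T1 = [-1/5 -4/5 1; -11/10 3/5 -3; 0 0 1]
T5·…·T1 = [1/2 -1 13/5; -1 0 -9/5; 0 0 1]
T6·…·T1 = [-1/2 1 -13/5; -1 0 -9/5; 0 0 1]
det M = 1; M⁻¹ = [0 -1 -9/5; 1 -1/2 17/10; 0 0 1]
M⁻¹ · (-21/10, 16/5)ᵀ = (-5, -2)ᵀ

p = (-5, -2)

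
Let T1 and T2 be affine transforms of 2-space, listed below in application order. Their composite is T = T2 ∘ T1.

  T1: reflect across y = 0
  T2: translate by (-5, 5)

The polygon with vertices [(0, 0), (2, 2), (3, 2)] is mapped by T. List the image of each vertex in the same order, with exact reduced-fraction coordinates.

image vertices: (-5, 5), (-3, 3), (-2, 3)

T1 reflect across y = 0: (0, 0) → (0, 0); (2, 2) → (2, -2); (3, 2) → (3, -2)
T2 translate by (-5, 5): (0, 0) → (-5, 5); (2, -2) → (-3, 3); (3, -2) → (-2, 3)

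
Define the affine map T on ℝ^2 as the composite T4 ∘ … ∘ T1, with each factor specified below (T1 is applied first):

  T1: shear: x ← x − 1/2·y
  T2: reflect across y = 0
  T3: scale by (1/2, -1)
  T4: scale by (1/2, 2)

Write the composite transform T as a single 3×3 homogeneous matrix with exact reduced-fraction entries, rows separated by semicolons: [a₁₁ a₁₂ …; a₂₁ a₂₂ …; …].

T = [1/4 -1/8 0; 0 2 0; 0 0 1]

T1 = [1 -1/2 0; 0 1 0; 0 0 1]
T2·T1 = [1 -1/2 0; 0 -1 0; 0 0 1]
T3·…·T1 = [1/2 -1/4 0; 0 1 0; 0 0 1]
T4·…·T1 = [1/4 -1/8 0; 0 2 0; 0 0 1]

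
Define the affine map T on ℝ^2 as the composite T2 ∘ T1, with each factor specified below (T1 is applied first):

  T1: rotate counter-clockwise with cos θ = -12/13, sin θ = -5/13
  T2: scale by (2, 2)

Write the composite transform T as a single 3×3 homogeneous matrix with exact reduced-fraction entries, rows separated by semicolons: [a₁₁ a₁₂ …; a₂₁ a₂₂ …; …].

T1 = [-12/13 5/13 0; -5/13 -12/13 0; 0 0 1]
T2·T1 = [-24/13 10/13 0; -10/13 -24/13 0; 0 0 1]

T = [-24/13 10/13 0; -10/13 -24/13 0; 0 0 1]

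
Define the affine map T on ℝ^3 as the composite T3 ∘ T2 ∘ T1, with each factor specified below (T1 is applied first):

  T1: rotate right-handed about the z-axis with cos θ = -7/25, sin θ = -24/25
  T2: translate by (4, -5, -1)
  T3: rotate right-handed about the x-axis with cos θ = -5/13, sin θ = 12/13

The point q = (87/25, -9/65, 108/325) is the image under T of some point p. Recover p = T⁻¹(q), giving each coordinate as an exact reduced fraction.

p = (-5, -2, 1)

T1 = [-7/25 24/25 0 0; -24/25 -7/25 0 0; 0 0 1 0; 0 0 0 1]
T2·T1 = [-7/25 24/25 0 4; -24/25 -7/25 0 -5; 0 0 1 -1; 0 0 0 1]
T3·…·T1 = [-7/25 24/25 0 4; 24/65 7/65 -12/13 37/13; -288/325 -84/325 -5/13 -55/13; 0 0 0 1]
det M = 1; M⁻¹ = [-7/25 24/65 -288/325 -92/25; 24/25 7/65 -84/325 -131/25; 0 -12/13 -5/13 1; 0 0 0 1]
M⁻¹ · (87/25, -9/65, 108/325)ᵀ = (-5, -2, 1)ᵀ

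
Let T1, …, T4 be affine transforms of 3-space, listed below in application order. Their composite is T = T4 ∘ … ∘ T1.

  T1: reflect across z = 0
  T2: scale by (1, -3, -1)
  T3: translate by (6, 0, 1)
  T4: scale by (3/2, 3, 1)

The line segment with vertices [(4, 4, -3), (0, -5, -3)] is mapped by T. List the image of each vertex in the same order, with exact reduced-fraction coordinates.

T1 reflect across z = 0: (4, 4, -3) → (4, 4, 3); (0, -5, -3) → (0, -5, 3)
T2 scale by (1, -3, -1): (4, 4, 3) → (4, -12, -3); (0, -5, 3) → (0, 15, -3)
T3 translate by (6, 0, 1): (4, -12, -3) → (10, -12, -2); (0, 15, -3) → (6, 15, -2)
T4 scale by (3/2, 3, 1): (10, -12, -2) → (15, -36, -2); (6, 15, -2) → (9, 45, -2)

image vertices: (15, -36, -2), (9, 45, -2)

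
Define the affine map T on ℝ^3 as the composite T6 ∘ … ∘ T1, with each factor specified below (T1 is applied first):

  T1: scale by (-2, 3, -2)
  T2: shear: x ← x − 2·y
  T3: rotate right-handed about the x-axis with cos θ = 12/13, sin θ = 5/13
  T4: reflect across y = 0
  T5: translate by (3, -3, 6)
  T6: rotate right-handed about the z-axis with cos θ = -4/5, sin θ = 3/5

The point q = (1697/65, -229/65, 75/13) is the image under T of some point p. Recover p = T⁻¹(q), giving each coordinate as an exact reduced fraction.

T1 = [-2 0 0 0; 0 3 0 0; 0 0 -2 0; 0 0 0 1]
T2·T1 = [-2 -6 0 0; 0 3 0 0; 0 0 -2 0; 0 0 0 1]
T3·…·T1 = [-2 -6 0 0; 0 36/13 10/13 0; 0 15/13 -24/13 0; 0 0 0 1]
T4·…·T1 = [-2 -6 0 0; 0 -36/13 -10/13 0; 0 15/13 -24/13 0; 0 0 0 1]
T5·…·T1 = [-2 -6 0 3; 0 -36/13 -10/13 -3; 0 15/13 -24/13 6; 0 0 0 1]
T6·…·T1 = [8/5 84/13 6/13 -3/5; -6/5 -18/13 8/13 21/5; 0 15/13 -24/13 6; 0 0 0 1]
det M = -12; M⁻¹ = [-2/13 -27/26 -5/13 171/26; 12/65 16/65 5/39 -22/13; 3/26 2/13 -6/13 57/26; 0 0 0 1]
M⁻¹ · (1697/65, -229/65, 75/13)ᵀ = (4, 3, 2)ᵀ

p = (4, 3, 2)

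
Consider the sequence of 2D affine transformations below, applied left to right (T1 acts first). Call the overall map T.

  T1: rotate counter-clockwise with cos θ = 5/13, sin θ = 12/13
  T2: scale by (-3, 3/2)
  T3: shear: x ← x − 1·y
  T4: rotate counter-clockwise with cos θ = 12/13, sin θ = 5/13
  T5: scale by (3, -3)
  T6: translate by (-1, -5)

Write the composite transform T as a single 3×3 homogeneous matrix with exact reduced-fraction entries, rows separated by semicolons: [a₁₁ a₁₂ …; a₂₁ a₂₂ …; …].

T = [-1458/169 1827/338 -1; -153/169 -1395/338 -5; 0 0 1]

T1 = [5/13 -12/13 0; 12/13 5/13 0; 0 0 1]
T2·T1 = [-15/13 36/13 0; 18/13 15/26 0; 0 0 1]
T3·…·T1 = [-33/13 57/26 0; 18/13 15/26 0; 0 0 1]
T4·…·T1 = [-486/169 609/338 0; 51/169 465/338 0; 0 0 1]
T5·…·T1 = [-1458/169 1827/338 0; -153/169 -1395/338 0; 0 0 1]
T6·…·T1 = [-1458/169 1827/338 -1; -153/169 -1395/338 -5; 0 0 1]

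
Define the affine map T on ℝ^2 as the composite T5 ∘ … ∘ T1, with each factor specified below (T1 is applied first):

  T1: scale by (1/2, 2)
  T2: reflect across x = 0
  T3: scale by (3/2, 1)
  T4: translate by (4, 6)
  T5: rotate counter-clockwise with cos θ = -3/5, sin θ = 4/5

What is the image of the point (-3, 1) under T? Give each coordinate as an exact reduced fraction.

T1 scale by (1/2, 2): (-3, 1) → (-3/2, 2)
T2 reflect across x = 0: (-3/2, 2) → (3/2, 2)
T3 scale by (3/2, 1): (3/2, 2) → (9/4, 2)
T4 translate by (4, 6): (9/4, 2) → (25/4, 8)
T5 rotate counter-clockwise with cos θ = -3/5, sin θ = 4/5: (25/4, 8) → (-203/20, 1/5)

T(p) = (-203/20, 1/5)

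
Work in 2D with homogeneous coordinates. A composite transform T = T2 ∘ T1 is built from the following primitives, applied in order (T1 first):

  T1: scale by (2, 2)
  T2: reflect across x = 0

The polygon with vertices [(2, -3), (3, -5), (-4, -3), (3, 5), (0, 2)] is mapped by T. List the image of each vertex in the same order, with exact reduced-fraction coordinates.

image vertices: (-4, -6), (-6, -10), (8, -6), (-6, 10), (0, 4)

T1 scale by (2, 2): (2, -3) → (4, -6); (3, -5) → (6, -10); (-4, -3) → (-8, -6); (3, 5) → (6, 10); (0, 2) → (0, 4)
T2 reflect across x = 0: (4, -6) → (-4, -6); (6, -10) → (-6, -10); (-8, -6) → (8, -6); (6, 10) → (-6, 10); (0, 4) → (0, 4)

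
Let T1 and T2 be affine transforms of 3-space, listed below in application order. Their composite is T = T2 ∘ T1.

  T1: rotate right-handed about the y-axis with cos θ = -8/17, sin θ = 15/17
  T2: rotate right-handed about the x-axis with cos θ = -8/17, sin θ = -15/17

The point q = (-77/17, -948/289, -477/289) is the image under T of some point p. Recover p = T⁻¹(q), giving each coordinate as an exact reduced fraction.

p = (4, 3, -3)

T1 = [-8/17 0 15/17 0; 0 1 0 0; -15/17 0 -8/17 0; 0 0 0 1]
T2·T1 = [-8/17 0 15/17 0; -225/289 -8/17 -120/289 0; 120/289 -15/17 64/289 0; 0 0 0 1]
det M = 1; M⁻¹ = [-8/17 -225/289 120/289 0; 0 -8/17 -15/17 0; 15/17 -120/289 64/289 0; 0 0 0 1]
M⁻¹ · (-77/17, -948/289, -477/289)ᵀ = (4, 3, -3)ᵀ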